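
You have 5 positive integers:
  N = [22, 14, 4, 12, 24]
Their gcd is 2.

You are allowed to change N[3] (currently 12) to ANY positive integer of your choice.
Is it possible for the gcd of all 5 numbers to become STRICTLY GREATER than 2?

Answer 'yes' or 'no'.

Current gcd = 2
gcd of all OTHER numbers (without N[3]=12): gcd([22, 14, 4, 24]) = 2
The new gcd after any change is gcd(2, new_value).
This can be at most 2.
Since 2 = old gcd 2, the gcd can only stay the same or decrease.

Answer: no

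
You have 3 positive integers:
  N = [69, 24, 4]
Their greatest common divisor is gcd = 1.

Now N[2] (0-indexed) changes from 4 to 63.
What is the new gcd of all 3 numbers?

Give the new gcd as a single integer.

Answer: 3

Derivation:
Numbers: [69, 24, 4], gcd = 1
Change: index 2, 4 -> 63
gcd of the OTHER numbers (without index 2): gcd([69, 24]) = 3
New gcd = gcd(g_others, new_val) = gcd(3, 63) = 3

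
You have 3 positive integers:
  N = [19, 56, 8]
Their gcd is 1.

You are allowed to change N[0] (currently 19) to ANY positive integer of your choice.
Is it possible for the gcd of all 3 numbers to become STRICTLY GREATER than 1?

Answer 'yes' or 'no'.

Answer: yes

Derivation:
Current gcd = 1
gcd of all OTHER numbers (without N[0]=19): gcd([56, 8]) = 8
The new gcd after any change is gcd(8, new_value).
This can be at most 8.
Since 8 > old gcd 1, the gcd CAN increase (e.g., set N[0] = 8).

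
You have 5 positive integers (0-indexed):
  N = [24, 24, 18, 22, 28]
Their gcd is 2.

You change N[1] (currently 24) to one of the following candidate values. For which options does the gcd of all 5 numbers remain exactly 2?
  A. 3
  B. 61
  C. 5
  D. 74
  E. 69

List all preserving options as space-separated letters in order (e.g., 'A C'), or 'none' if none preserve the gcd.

Answer: D

Derivation:
Old gcd = 2; gcd of others (without N[1]) = 2
New gcd for candidate v: gcd(2, v). Preserves old gcd iff gcd(2, v) = 2.
  Option A: v=3, gcd(2,3)=1 -> changes
  Option B: v=61, gcd(2,61)=1 -> changes
  Option C: v=5, gcd(2,5)=1 -> changes
  Option D: v=74, gcd(2,74)=2 -> preserves
  Option E: v=69, gcd(2,69)=1 -> changes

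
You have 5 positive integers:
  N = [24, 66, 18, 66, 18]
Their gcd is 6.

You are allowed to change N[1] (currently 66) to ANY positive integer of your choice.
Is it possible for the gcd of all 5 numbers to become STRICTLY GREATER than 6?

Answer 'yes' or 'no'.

Current gcd = 6
gcd of all OTHER numbers (without N[1]=66): gcd([24, 18, 66, 18]) = 6
The new gcd after any change is gcd(6, new_value).
This can be at most 6.
Since 6 = old gcd 6, the gcd can only stay the same or decrease.

Answer: no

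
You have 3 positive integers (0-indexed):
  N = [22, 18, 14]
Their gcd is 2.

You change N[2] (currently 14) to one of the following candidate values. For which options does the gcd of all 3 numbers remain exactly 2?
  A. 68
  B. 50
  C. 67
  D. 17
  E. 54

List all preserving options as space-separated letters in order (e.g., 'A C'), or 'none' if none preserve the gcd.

Old gcd = 2; gcd of others (without N[2]) = 2
New gcd for candidate v: gcd(2, v). Preserves old gcd iff gcd(2, v) = 2.
  Option A: v=68, gcd(2,68)=2 -> preserves
  Option B: v=50, gcd(2,50)=2 -> preserves
  Option C: v=67, gcd(2,67)=1 -> changes
  Option D: v=17, gcd(2,17)=1 -> changes
  Option E: v=54, gcd(2,54)=2 -> preserves

Answer: A B E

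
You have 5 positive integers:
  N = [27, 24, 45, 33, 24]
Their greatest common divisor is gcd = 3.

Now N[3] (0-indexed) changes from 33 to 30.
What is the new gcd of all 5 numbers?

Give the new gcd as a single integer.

Answer: 3

Derivation:
Numbers: [27, 24, 45, 33, 24], gcd = 3
Change: index 3, 33 -> 30
gcd of the OTHER numbers (without index 3): gcd([27, 24, 45, 24]) = 3
New gcd = gcd(g_others, new_val) = gcd(3, 30) = 3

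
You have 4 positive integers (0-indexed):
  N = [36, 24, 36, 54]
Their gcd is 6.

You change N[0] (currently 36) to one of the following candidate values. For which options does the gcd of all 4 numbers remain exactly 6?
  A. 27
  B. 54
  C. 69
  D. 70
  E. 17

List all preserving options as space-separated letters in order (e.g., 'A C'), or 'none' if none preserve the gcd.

Answer: B

Derivation:
Old gcd = 6; gcd of others (without N[0]) = 6
New gcd for candidate v: gcd(6, v). Preserves old gcd iff gcd(6, v) = 6.
  Option A: v=27, gcd(6,27)=3 -> changes
  Option B: v=54, gcd(6,54)=6 -> preserves
  Option C: v=69, gcd(6,69)=3 -> changes
  Option D: v=70, gcd(6,70)=2 -> changes
  Option E: v=17, gcd(6,17)=1 -> changes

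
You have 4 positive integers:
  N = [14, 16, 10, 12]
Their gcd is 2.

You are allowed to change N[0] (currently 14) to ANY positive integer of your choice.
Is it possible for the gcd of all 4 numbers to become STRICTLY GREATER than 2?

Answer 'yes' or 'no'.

Current gcd = 2
gcd of all OTHER numbers (without N[0]=14): gcd([16, 10, 12]) = 2
The new gcd after any change is gcd(2, new_value).
This can be at most 2.
Since 2 = old gcd 2, the gcd can only stay the same or decrease.

Answer: no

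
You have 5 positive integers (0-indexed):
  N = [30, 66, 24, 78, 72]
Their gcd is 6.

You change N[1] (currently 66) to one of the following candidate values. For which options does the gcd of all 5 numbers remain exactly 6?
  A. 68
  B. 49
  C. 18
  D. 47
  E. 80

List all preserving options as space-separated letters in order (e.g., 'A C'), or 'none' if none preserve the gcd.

Old gcd = 6; gcd of others (without N[1]) = 6
New gcd for candidate v: gcd(6, v). Preserves old gcd iff gcd(6, v) = 6.
  Option A: v=68, gcd(6,68)=2 -> changes
  Option B: v=49, gcd(6,49)=1 -> changes
  Option C: v=18, gcd(6,18)=6 -> preserves
  Option D: v=47, gcd(6,47)=1 -> changes
  Option E: v=80, gcd(6,80)=2 -> changes

Answer: C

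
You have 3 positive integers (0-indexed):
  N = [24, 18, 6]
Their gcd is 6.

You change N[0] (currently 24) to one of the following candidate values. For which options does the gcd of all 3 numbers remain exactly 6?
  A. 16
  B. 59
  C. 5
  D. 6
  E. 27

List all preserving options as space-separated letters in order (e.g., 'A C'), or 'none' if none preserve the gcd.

Old gcd = 6; gcd of others (without N[0]) = 6
New gcd for candidate v: gcd(6, v). Preserves old gcd iff gcd(6, v) = 6.
  Option A: v=16, gcd(6,16)=2 -> changes
  Option B: v=59, gcd(6,59)=1 -> changes
  Option C: v=5, gcd(6,5)=1 -> changes
  Option D: v=6, gcd(6,6)=6 -> preserves
  Option E: v=27, gcd(6,27)=3 -> changes

Answer: D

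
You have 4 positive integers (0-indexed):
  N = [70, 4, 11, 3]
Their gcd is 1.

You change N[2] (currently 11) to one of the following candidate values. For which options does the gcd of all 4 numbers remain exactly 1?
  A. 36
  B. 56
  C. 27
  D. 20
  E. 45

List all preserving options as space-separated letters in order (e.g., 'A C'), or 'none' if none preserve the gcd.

Old gcd = 1; gcd of others (without N[2]) = 1
New gcd for candidate v: gcd(1, v). Preserves old gcd iff gcd(1, v) = 1.
  Option A: v=36, gcd(1,36)=1 -> preserves
  Option B: v=56, gcd(1,56)=1 -> preserves
  Option C: v=27, gcd(1,27)=1 -> preserves
  Option D: v=20, gcd(1,20)=1 -> preserves
  Option E: v=45, gcd(1,45)=1 -> preserves

Answer: A B C D E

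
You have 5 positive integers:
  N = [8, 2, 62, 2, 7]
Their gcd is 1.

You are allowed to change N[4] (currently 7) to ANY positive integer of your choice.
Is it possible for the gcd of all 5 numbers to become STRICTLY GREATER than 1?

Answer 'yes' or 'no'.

Answer: yes

Derivation:
Current gcd = 1
gcd of all OTHER numbers (without N[4]=7): gcd([8, 2, 62, 2]) = 2
The new gcd after any change is gcd(2, new_value).
This can be at most 2.
Since 2 > old gcd 1, the gcd CAN increase (e.g., set N[4] = 2).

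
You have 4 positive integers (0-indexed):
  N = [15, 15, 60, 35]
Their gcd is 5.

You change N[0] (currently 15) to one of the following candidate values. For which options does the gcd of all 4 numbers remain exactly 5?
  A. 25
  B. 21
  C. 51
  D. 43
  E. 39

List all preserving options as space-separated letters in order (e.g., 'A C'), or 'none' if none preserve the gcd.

Answer: A

Derivation:
Old gcd = 5; gcd of others (without N[0]) = 5
New gcd for candidate v: gcd(5, v). Preserves old gcd iff gcd(5, v) = 5.
  Option A: v=25, gcd(5,25)=5 -> preserves
  Option B: v=21, gcd(5,21)=1 -> changes
  Option C: v=51, gcd(5,51)=1 -> changes
  Option D: v=43, gcd(5,43)=1 -> changes
  Option E: v=39, gcd(5,39)=1 -> changes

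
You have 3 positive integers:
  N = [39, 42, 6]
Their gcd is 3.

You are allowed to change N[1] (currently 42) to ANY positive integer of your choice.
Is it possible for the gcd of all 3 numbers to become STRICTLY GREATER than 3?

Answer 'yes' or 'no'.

Current gcd = 3
gcd of all OTHER numbers (without N[1]=42): gcd([39, 6]) = 3
The new gcd after any change is gcd(3, new_value).
This can be at most 3.
Since 3 = old gcd 3, the gcd can only stay the same or decrease.

Answer: no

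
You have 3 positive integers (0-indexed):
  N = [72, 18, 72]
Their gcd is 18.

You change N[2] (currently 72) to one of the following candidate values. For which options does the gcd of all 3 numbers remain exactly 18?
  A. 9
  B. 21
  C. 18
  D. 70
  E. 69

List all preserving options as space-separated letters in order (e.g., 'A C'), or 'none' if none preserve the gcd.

Answer: C

Derivation:
Old gcd = 18; gcd of others (without N[2]) = 18
New gcd for candidate v: gcd(18, v). Preserves old gcd iff gcd(18, v) = 18.
  Option A: v=9, gcd(18,9)=9 -> changes
  Option B: v=21, gcd(18,21)=3 -> changes
  Option C: v=18, gcd(18,18)=18 -> preserves
  Option D: v=70, gcd(18,70)=2 -> changes
  Option E: v=69, gcd(18,69)=3 -> changes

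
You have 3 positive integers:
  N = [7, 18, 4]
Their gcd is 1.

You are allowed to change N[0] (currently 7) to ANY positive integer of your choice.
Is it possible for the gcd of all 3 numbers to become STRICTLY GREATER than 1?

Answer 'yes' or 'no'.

Current gcd = 1
gcd of all OTHER numbers (without N[0]=7): gcd([18, 4]) = 2
The new gcd after any change is gcd(2, new_value).
This can be at most 2.
Since 2 > old gcd 1, the gcd CAN increase (e.g., set N[0] = 2).

Answer: yes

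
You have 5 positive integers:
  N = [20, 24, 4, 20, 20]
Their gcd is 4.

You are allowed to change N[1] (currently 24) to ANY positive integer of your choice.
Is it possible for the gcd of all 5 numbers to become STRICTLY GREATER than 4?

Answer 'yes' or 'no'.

Current gcd = 4
gcd of all OTHER numbers (without N[1]=24): gcd([20, 4, 20, 20]) = 4
The new gcd after any change is gcd(4, new_value).
This can be at most 4.
Since 4 = old gcd 4, the gcd can only stay the same or decrease.

Answer: no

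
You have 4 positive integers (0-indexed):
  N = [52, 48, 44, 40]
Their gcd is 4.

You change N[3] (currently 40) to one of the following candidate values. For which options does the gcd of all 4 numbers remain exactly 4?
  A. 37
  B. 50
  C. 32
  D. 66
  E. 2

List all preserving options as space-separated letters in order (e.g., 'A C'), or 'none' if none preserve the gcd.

Old gcd = 4; gcd of others (without N[3]) = 4
New gcd for candidate v: gcd(4, v). Preserves old gcd iff gcd(4, v) = 4.
  Option A: v=37, gcd(4,37)=1 -> changes
  Option B: v=50, gcd(4,50)=2 -> changes
  Option C: v=32, gcd(4,32)=4 -> preserves
  Option D: v=66, gcd(4,66)=2 -> changes
  Option E: v=2, gcd(4,2)=2 -> changes

Answer: C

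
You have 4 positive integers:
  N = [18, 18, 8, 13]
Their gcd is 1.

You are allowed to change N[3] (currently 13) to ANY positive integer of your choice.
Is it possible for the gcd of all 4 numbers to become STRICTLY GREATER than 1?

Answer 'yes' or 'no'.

Current gcd = 1
gcd of all OTHER numbers (without N[3]=13): gcd([18, 18, 8]) = 2
The new gcd after any change is gcd(2, new_value).
This can be at most 2.
Since 2 > old gcd 1, the gcd CAN increase (e.g., set N[3] = 2).

Answer: yes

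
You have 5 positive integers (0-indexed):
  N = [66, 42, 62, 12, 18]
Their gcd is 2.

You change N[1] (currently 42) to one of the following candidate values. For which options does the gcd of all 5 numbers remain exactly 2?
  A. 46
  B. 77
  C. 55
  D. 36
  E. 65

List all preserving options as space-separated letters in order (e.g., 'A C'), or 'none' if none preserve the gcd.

Old gcd = 2; gcd of others (without N[1]) = 2
New gcd for candidate v: gcd(2, v). Preserves old gcd iff gcd(2, v) = 2.
  Option A: v=46, gcd(2,46)=2 -> preserves
  Option B: v=77, gcd(2,77)=1 -> changes
  Option C: v=55, gcd(2,55)=1 -> changes
  Option D: v=36, gcd(2,36)=2 -> preserves
  Option E: v=65, gcd(2,65)=1 -> changes

Answer: A D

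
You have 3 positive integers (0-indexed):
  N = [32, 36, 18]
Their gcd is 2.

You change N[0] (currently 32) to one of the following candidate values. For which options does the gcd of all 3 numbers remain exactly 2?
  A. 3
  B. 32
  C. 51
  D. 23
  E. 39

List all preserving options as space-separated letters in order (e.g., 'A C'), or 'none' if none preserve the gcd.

Answer: B

Derivation:
Old gcd = 2; gcd of others (without N[0]) = 18
New gcd for candidate v: gcd(18, v). Preserves old gcd iff gcd(18, v) = 2.
  Option A: v=3, gcd(18,3)=3 -> changes
  Option B: v=32, gcd(18,32)=2 -> preserves
  Option C: v=51, gcd(18,51)=3 -> changes
  Option D: v=23, gcd(18,23)=1 -> changes
  Option E: v=39, gcd(18,39)=3 -> changes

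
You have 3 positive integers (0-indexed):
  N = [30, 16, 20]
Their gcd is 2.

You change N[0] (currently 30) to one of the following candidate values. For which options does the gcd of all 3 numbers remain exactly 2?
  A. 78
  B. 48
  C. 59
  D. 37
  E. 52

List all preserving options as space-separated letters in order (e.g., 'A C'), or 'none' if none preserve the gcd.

Old gcd = 2; gcd of others (without N[0]) = 4
New gcd for candidate v: gcd(4, v). Preserves old gcd iff gcd(4, v) = 2.
  Option A: v=78, gcd(4,78)=2 -> preserves
  Option B: v=48, gcd(4,48)=4 -> changes
  Option C: v=59, gcd(4,59)=1 -> changes
  Option D: v=37, gcd(4,37)=1 -> changes
  Option E: v=52, gcd(4,52)=4 -> changes

Answer: A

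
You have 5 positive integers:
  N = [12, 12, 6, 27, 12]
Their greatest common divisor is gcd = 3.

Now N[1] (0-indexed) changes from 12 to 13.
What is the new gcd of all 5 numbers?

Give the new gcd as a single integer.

Answer: 1

Derivation:
Numbers: [12, 12, 6, 27, 12], gcd = 3
Change: index 1, 12 -> 13
gcd of the OTHER numbers (without index 1): gcd([12, 6, 27, 12]) = 3
New gcd = gcd(g_others, new_val) = gcd(3, 13) = 1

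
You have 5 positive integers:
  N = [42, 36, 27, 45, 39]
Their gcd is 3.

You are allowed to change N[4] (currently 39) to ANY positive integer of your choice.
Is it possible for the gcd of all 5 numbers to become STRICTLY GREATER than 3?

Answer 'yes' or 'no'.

Answer: no

Derivation:
Current gcd = 3
gcd of all OTHER numbers (without N[4]=39): gcd([42, 36, 27, 45]) = 3
The new gcd after any change is gcd(3, new_value).
This can be at most 3.
Since 3 = old gcd 3, the gcd can only stay the same or decrease.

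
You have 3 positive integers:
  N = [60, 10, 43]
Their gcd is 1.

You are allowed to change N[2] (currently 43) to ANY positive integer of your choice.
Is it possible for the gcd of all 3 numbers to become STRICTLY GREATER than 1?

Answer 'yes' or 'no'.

Answer: yes

Derivation:
Current gcd = 1
gcd of all OTHER numbers (without N[2]=43): gcd([60, 10]) = 10
The new gcd after any change is gcd(10, new_value).
This can be at most 10.
Since 10 > old gcd 1, the gcd CAN increase (e.g., set N[2] = 10).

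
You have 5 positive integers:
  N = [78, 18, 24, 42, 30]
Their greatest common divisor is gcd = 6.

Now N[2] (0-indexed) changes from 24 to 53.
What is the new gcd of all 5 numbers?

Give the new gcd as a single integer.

Numbers: [78, 18, 24, 42, 30], gcd = 6
Change: index 2, 24 -> 53
gcd of the OTHER numbers (without index 2): gcd([78, 18, 42, 30]) = 6
New gcd = gcd(g_others, new_val) = gcd(6, 53) = 1

Answer: 1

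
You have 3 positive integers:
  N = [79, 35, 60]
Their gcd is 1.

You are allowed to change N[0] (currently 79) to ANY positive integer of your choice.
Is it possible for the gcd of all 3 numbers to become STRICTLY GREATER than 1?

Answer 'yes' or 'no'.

Answer: yes

Derivation:
Current gcd = 1
gcd of all OTHER numbers (without N[0]=79): gcd([35, 60]) = 5
The new gcd after any change is gcd(5, new_value).
This can be at most 5.
Since 5 > old gcd 1, the gcd CAN increase (e.g., set N[0] = 5).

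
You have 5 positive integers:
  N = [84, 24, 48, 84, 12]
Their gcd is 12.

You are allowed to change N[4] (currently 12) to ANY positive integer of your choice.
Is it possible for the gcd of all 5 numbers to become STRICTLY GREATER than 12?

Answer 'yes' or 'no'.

Answer: no

Derivation:
Current gcd = 12
gcd of all OTHER numbers (without N[4]=12): gcd([84, 24, 48, 84]) = 12
The new gcd after any change is gcd(12, new_value).
This can be at most 12.
Since 12 = old gcd 12, the gcd can only stay the same or decrease.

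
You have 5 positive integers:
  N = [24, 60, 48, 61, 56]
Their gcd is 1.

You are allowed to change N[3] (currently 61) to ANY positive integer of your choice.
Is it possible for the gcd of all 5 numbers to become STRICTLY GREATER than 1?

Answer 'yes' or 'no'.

Current gcd = 1
gcd of all OTHER numbers (without N[3]=61): gcd([24, 60, 48, 56]) = 4
The new gcd after any change is gcd(4, new_value).
This can be at most 4.
Since 4 > old gcd 1, the gcd CAN increase (e.g., set N[3] = 4).

Answer: yes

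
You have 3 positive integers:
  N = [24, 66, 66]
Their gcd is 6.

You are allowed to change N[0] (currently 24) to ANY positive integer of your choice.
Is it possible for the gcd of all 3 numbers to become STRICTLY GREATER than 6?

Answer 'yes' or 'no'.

Current gcd = 6
gcd of all OTHER numbers (without N[0]=24): gcd([66, 66]) = 66
The new gcd after any change is gcd(66, new_value).
This can be at most 66.
Since 66 > old gcd 6, the gcd CAN increase (e.g., set N[0] = 66).

Answer: yes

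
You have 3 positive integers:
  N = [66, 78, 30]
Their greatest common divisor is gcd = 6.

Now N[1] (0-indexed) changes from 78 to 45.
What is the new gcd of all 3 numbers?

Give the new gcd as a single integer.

Answer: 3

Derivation:
Numbers: [66, 78, 30], gcd = 6
Change: index 1, 78 -> 45
gcd of the OTHER numbers (without index 1): gcd([66, 30]) = 6
New gcd = gcd(g_others, new_val) = gcd(6, 45) = 3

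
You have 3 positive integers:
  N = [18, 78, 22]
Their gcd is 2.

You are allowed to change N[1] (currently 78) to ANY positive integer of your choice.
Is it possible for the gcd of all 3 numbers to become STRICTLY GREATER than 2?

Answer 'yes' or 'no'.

Current gcd = 2
gcd of all OTHER numbers (without N[1]=78): gcd([18, 22]) = 2
The new gcd after any change is gcd(2, new_value).
This can be at most 2.
Since 2 = old gcd 2, the gcd can only stay the same or decrease.

Answer: no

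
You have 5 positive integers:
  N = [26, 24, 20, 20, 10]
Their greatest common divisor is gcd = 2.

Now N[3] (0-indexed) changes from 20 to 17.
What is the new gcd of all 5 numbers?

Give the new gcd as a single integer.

Answer: 1

Derivation:
Numbers: [26, 24, 20, 20, 10], gcd = 2
Change: index 3, 20 -> 17
gcd of the OTHER numbers (without index 3): gcd([26, 24, 20, 10]) = 2
New gcd = gcd(g_others, new_val) = gcd(2, 17) = 1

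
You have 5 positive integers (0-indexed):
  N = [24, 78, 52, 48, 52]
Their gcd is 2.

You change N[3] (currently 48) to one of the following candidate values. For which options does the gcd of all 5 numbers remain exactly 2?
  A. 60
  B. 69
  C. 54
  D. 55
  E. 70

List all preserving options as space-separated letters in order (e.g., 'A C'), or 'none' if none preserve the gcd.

Old gcd = 2; gcd of others (without N[3]) = 2
New gcd for candidate v: gcd(2, v). Preserves old gcd iff gcd(2, v) = 2.
  Option A: v=60, gcd(2,60)=2 -> preserves
  Option B: v=69, gcd(2,69)=1 -> changes
  Option C: v=54, gcd(2,54)=2 -> preserves
  Option D: v=55, gcd(2,55)=1 -> changes
  Option E: v=70, gcd(2,70)=2 -> preserves

Answer: A C E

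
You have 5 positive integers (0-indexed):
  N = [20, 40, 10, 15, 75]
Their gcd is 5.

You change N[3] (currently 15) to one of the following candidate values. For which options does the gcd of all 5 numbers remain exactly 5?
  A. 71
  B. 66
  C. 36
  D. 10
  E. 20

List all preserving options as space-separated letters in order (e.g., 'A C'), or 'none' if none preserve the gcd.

Old gcd = 5; gcd of others (without N[3]) = 5
New gcd for candidate v: gcd(5, v). Preserves old gcd iff gcd(5, v) = 5.
  Option A: v=71, gcd(5,71)=1 -> changes
  Option B: v=66, gcd(5,66)=1 -> changes
  Option C: v=36, gcd(5,36)=1 -> changes
  Option D: v=10, gcd(5,10)=5 -> preserves
  Option E: v=20, gcd(5,20)=5 -> preserves

Answer: D E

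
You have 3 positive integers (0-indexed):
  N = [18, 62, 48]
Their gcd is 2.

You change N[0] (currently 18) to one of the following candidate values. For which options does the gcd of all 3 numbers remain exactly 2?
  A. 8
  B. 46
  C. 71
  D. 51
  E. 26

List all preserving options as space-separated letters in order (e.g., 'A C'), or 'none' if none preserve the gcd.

Old gcd = 2; gcd of others (without N[0]) = 2
New gcd for candidate v: gcd(2, v). Preserves old gcd iff gcd(2, v) = 2.
  Option A: v=8, gcd(2,8)=2 -> preserves
  Option B: v=46, gcd(2,46)=2 -> preserves
  Option C: v=71, gcd(2,71)=1 -> changes
  Option D: v=51, gcd(2,51)=1 -> changes
  Option E: v=26, gcd(2,26)=2 -> preserves

Answer: A B E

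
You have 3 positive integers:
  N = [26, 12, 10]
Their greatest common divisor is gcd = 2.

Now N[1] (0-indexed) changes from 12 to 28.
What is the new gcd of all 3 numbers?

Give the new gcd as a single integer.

Numbers: [26, 12, 10], gcd = 2
Change: index 1, 12 -> 28
gcd of the OTHER numbers (without index 1): gcd([26, 10]) = 2
New gcd = gcd(g_others, new_val) = gcd(2, 28) = 2

Answer: 2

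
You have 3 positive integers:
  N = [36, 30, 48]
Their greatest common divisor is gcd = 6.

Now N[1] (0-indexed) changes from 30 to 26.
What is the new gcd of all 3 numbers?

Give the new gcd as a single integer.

Answer: 2

Derivation:
Numbers: [36, 30, 48], gcd = 6
Change: index 1, 30 -> 26
gcd of the OTHER numbers (without index 1): gcd([36, 48]) = 12
New gcd = gcd(g_others, new_val) = gcd(12, 26) = 2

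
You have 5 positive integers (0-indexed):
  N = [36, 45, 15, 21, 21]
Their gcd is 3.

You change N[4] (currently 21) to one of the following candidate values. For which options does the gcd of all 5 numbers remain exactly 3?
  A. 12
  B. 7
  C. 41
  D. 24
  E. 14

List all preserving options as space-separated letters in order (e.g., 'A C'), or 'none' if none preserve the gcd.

Answer: A D

Derivation:
Old gcd = 3; gcd of others (without N[4]) = 3
New gcd for candidate v: gcd(3, v). Preserves old gcd iff gcd(3, v) = 3.
  Option A: v=12, gcd(3,12)=3 -> preserves
  Option B: v=7, gcd(3,7)=1 -> changes
  Option C: v=41, gcd(3,41)=1 -> changes
  Option D: v=24, gcd(3,24)=3 -> preserves
  Option E: v=14, gcd(3,14)=1 -> changes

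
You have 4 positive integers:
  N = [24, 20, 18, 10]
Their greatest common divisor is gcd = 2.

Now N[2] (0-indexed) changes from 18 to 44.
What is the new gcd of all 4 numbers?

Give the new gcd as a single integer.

Answer: 2

Derivation:
Numbers: [24, 20, 18, 10], gcd = 2
Change: index 2, 18 -> 44
gcd of the OTHER numbers (without index 2): gcd([24, 20, 10]) = 2
New gcd = gcd(g_others, new_val) = gcd(2, 44) = 2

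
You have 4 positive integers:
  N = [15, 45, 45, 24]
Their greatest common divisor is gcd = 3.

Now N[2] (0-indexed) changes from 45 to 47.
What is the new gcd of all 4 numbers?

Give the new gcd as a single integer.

Answer: 1

Derivation:
Numbers: [15, 45, 45, 24], gcd = 3
Change: index 2, 45 -> 47
gcd of the OTHER numbers (without index 2): gcd([15, 45, 24]) = 3
New gcd = gcd(g_others, new_val) = gcd(3, 47) = 1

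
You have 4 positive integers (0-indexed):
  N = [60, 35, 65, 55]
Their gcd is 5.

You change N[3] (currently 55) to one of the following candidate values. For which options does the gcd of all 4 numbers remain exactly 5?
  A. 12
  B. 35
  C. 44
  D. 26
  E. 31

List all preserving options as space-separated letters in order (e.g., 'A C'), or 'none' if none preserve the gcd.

Answer: B

Derivation:
Old gcd = 5; gcd of others (without N[3]) = 5
New gcd for candidate v: gcd(5, v). Preserves old gcd iff gcd(5, v) = 5.
  Option A: v=12, gcd(5,12)=1 -> changes
  Option B: v=35, gcd(5,35)=5 -> preserves
  Option C: v=44, gcd(5,44)=1 -> changes
  Option D: v=26, gcd(5,26)=1 -> changes
  Option E: v=31, gcd(5,31)=1 -> changes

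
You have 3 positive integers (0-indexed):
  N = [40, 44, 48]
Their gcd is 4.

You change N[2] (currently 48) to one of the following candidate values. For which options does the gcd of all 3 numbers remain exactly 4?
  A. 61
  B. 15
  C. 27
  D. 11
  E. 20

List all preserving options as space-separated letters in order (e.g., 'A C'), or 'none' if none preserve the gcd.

Old gcd = 4; gcd of others (without N[2]) = 4
New gcd for candidate v: gcd(4, v). Preserves old gcd iff gcd(4, v) = 4.
  Option A: v=61, gcd(4,61)=1 -> changes
  Option B: v=15, gcd(4,15)=1 -> changes
  Option C: v=27, gcd(4,27)=1 -> changes
  Option D: v=11, gcd(4,11)=1 -> changes
  Option E: v=20, gcd(4,20)=4 -> preserves

Answer: E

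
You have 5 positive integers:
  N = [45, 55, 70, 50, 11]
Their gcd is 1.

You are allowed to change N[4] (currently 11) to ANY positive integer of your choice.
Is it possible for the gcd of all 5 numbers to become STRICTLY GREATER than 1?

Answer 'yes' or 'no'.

Answer: yes

Derivation:
Current gcd = 1
gcd of all OTHER numbers (without N[4]=11): gcd([45, 55, 70, 50]) = 5
The new gcd after any change is gcd(5, new_value).
This can be at most 5.
Since 5 > old gcd 1, the gcd CAN increase (e.g., set N[4] = 5).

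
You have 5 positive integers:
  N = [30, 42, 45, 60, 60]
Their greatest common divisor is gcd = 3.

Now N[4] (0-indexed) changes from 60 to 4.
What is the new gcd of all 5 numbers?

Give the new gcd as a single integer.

Numbers: [30, 42, 45, 60, 60], gcd = 3
Change: index 4, 60 -> 4
gcd of the OTHER numbers (without index 4): gcd([30, 42, 45, 60]) = 3
New gcd = gcd(g_others, new_val) = gcd(3, 4) = 1

Answer: 1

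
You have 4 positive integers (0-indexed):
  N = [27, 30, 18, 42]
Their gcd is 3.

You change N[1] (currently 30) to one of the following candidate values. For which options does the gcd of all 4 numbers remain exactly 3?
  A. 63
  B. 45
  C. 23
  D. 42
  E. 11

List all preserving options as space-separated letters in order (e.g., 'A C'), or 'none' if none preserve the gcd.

Old gcd = 3; gcd of others (without N[1]) = 3
New gcd for candidate v: gcd(3, v). Preserves old gcd iff gcd(3, v) = 3.
  Option A: v=63, gcd(3,63)=3 -> preserves
  Option B: v=45, gcd(3,45)=3 -> preserves
  Option C: v=23, gcd(3,23)=1 -> changes
  Option D: v=42, gcd(3,42)=3 -> preserves
  Option E: v=11, gcd(3,11)=1 -> changes

Answer: A B D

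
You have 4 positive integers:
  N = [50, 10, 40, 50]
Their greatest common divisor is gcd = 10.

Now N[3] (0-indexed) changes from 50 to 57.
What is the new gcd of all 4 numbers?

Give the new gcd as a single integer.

Answer: 1

Derivation:
Numbers: [50, 10, 40, 50], gcd = 10
Change: index 3, 50 -> 57
gcd of the OTHER numbers (without index 3): gcd([50, 10, 40]) = 10
New gcd = gcd(g_others, new_val) = gcd(10, 57) = 1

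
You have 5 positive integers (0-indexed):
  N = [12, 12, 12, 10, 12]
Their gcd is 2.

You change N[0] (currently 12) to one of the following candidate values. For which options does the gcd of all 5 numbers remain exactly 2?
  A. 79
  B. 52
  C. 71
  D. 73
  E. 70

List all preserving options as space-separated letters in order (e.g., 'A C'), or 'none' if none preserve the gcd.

Answer: B E

Derivation:
Old gcd = 2; gcd of others (without N[0]) = 2
New gcd for candidate v: gcd(2, v). Preserves old gcd iff gcd(2, v) = 2.
  Option A: v=79, gcd(2,79)=1 -> changes
  Option B: v=52, gcd(2,52)=2 -> preserves
  Option C: v=71, gcd(2,71)=1 -> changes
  Option D: v=73, gcd(2,73)=1 -> changes
  Option E: v=70, gcd(2,70)=2 -> preserves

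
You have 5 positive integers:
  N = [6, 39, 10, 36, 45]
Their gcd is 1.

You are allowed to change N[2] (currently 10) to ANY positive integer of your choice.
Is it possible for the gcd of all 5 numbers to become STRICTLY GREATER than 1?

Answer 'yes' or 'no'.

Current gcd = 1
gcd of all OTHER numbers (without N[2]=10): gcd([6, 39, 36, 45]) = 3
The new gcd after any change is gcd(3, new_value).
This can be at most 3.
Since 3 > old gcd 1, the gcd CAN increase (e.g., set N[2] = 3).

Answer: yes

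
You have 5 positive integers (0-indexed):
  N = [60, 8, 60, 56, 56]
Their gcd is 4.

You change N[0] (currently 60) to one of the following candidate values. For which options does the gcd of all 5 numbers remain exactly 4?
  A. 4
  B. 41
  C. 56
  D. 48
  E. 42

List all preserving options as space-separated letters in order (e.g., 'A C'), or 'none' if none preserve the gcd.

Old gcd = 4; gcd of others (without N[0]) = 4
New gcd for candidate v: gcd(4, v). Preserves old gcd iff gcd(4, v) = 4.
  Option A: v=4, gcd(4,4)=4 -> preserves
  Option B: v=41, gcd(4,41)=1 -> changes
  Option C: v=56, gcd(4,56)=4 -> preserves
  Option D: v=48, gcd(4,48)=4 -> preserves
  Option E: v=42, gcd(4,42)=2 -> changes

Answer: A C D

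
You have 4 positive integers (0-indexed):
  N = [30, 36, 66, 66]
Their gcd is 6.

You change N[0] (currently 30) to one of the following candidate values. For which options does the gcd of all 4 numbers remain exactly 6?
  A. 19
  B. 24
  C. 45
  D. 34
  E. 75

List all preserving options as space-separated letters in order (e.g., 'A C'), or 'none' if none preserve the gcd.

Old gcd = 6; gcd of others (without N[0]) = 6
New gcd for candidate v: gcd(6, v). Preserves old gcd iff gcd(6, v) = 6.
  Option A: v=19, gcd(6,19)=1 -> changes
  Option B: v=24, gcd(6,24)=6 -> preserves
  Option C: v=45, gcd(6,45)=3 -> changes
  Option D: v=34, gcd(6,34)=2 -> changes
  Option E: v=75, gcd(6,75)=3 -> changes

Answer: B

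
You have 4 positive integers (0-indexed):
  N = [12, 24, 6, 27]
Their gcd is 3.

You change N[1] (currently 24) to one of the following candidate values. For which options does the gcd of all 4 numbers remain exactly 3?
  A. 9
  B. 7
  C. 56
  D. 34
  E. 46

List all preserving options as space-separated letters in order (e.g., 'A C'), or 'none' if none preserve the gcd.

Answer: A

Derivation:
Old gcd = 3; gcd of others (without N[1]) = 3
New gcd for candidate v: gcd(3, v). Preserves old gcd iff gcd(3, v) = 3.
  Option A: v=9, gcd(3,9)=3 -> preserves
  Option B: v=7, gcd(3,7)=1 -> changes
  Option C: v=56, gcd(3,56)=1 -> changes
  Option D: v=34, gcd(3,34)=1 -> changes
  Option E: v=46, gcd(3,46)=1 -> changes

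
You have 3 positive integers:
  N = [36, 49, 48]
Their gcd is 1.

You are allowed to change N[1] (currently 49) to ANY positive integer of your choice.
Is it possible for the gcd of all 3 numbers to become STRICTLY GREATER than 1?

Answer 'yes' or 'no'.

Answer: yes

Derivation:
Current gcd = 1
gcd of all OTHER numbers (without N[1]=49): gcd([36, 48]) = 12
The new gcd after any change is gcd(12, new_value).
This can be at most 12.
Since 12 > old gcd 1, the gcd CAN increase (e.g., set N[1] = 12).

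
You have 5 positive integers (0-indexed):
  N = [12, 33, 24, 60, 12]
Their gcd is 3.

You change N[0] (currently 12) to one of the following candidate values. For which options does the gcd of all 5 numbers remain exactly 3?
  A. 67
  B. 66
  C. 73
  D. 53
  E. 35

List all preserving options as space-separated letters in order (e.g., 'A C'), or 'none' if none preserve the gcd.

Answer: B

Derivation:
Old gcd = 3; gcd of others (without N[0]) = 3
New gcd for candidate v: gcd(3, v). Preserves old gcd iff gcd(3, v) = 3.
  Option A: v=67, gcd(3,67)=1 -> changes
  Option B: v=66, gcd(3,66)=3 -> preserves
  Option C: v=73, gcd(3,73)=1 -> changes
  Option D: v=53, gcd(3,53)=1 -> changes
  Option E: v=35, gcd(3,35)=1 -> changes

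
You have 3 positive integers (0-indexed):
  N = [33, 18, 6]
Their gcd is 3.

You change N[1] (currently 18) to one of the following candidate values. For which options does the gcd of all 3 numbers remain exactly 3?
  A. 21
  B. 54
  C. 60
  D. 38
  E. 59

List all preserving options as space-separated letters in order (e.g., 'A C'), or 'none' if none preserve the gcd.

Answer: A B C

Derivation:
Old gcd = 3; gcd of others (without N[1]) = 3
New gcd for candidate v: gcd(3, v). Preserves old gcd iff gcd(3, v) = 3.
  Option A: v=21, gcd(3,21)=3 -> preserves
  Option B: v=54, gcd(3,54)=3 -> preserves
  Option C: v=60, gcd(3,60)=3 -> preserves
  Option D: v=38, gcd(3,38)=1 -> changes
  Option E: v=59, gcd(3,59)=1 -> changes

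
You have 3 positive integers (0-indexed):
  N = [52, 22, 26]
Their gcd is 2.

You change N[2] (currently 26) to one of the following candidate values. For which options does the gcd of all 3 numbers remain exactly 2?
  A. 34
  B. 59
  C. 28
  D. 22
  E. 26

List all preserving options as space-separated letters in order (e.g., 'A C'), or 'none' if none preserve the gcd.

Old gcd = 2; gcd of others (without N[2]) = 2
New gcd for candidate v: gcd(2, v). Preserves old gcd iff gcd(2, v) = 2.
  Option A: v=34, gcd(2,34)=2 -> preserves
  Option B: v=59, gcd(2,59)=1 -> changes
  Option C: v=28, gcd(2,28)=2 -> preserves
  Option D: v=22, gcd(2,22)=2 -> preserves
  Option E: v=26, gcd(2,26)=2 -> preserves

Answer: A C D E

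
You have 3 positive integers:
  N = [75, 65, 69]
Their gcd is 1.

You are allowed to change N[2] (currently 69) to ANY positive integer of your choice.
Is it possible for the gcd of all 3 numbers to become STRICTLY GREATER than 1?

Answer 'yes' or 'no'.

Current gcd = 1
gcd of all OTHER numbers (without N[2]=69): gcd([75, 65]) = 5
The new gcd after any change is gcd(5, new_value).
This can be at most 5.
Since 5 > old gcd 1, the gcd CAN increase (e.g., set N[2] = 5).

Answer: yes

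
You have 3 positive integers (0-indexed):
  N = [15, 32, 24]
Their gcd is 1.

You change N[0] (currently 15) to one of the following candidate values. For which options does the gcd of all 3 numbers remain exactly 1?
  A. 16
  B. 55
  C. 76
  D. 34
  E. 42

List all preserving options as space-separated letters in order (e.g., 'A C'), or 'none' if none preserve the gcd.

Old gcd = 1; gcd of others (without N[0]) = 8
New gcd for candidate v: gcd(8, v). Preserves old gcd iff gcd(8, v) = 1.
  Option A: v=16, gcd(8,16)=8 -> changes
  Option B: v=55, gcd(8,55)=1 -> preserves
  Option C: v=76, gcd(8,76)=4 -> changes
  Option D: v=34, gcd(8,34)=2 -> changes
  Option E: v=42, gcd(8,42)=2 -> changes

Answer: B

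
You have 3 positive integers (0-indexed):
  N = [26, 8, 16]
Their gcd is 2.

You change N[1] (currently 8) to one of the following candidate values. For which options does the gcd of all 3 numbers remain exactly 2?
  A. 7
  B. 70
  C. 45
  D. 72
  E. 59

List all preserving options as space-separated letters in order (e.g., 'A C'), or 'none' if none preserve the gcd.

Old gcd = 2; gcd of others (without N[1]) = 2
New gcd for candidate v: gcd(2, v). Preserves old gcd iff gcd(2, v) = 2.
  Option A: v=7, gcd(2,7)=1 -> changes
  Option B: v=70, gcd(2,70)=2 -> preserves
  Option C: v=45, gcd(2,45)=1 -> changes
  Option D: v=72, gcd(2,72)=2 -> preserves
  Option E: v=59, gcd(2,59)=1 -> changes

Answer: B D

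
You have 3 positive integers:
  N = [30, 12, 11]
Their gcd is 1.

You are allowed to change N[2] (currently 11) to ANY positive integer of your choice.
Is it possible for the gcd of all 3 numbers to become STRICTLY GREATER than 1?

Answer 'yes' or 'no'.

Current gcd = 1
gcd of all OTHER numbers (without N[2]=11): gcd([30, 12]) = 6
The new gcd after any change is gcd(6, new_value).
This can be at most 6.
Since 6 > old gcd 1, the gcd CAN increase (e.g., set N[2] = 6).

Answer: yes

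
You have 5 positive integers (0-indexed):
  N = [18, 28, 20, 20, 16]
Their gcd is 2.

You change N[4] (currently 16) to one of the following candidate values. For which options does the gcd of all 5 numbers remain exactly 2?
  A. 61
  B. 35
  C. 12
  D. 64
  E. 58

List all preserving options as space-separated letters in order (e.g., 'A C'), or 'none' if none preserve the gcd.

Old gcd = 2; gcd of others (without N[4]) = 2
New gcd for candidate v: gcd(2, v). Preserves old gcd iff gcd(2, v) = 2.
  Option A: v=61, gcd(2,61)=1 -> changes
  Option B: v=35, gcd(2,35)=1 -> changes
  Option C: v=12, gcd(2,12)=2 -> preserves
  Option D: v=64, gcd(2,64)=2 -> preserves
  Option E: v=58, gcd(2,58)=2 -> preserves

Answer: C D E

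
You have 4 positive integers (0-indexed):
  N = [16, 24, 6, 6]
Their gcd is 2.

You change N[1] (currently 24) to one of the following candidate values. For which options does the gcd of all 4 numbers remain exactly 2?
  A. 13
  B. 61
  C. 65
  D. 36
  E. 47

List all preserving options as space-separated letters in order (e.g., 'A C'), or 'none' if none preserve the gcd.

Answer: D

Derivation:
Old gcd = 2; gcd of others (without N[1]) = 2
New gcd for candidate v: gcd(2, v). Preserves old gcd iff gcd(2, v) = 2.
  Option A: v=13, gcd(2,13)=1 -> changes
  Option B: v=61, gcd(2,61)=1 -> changes
  Option C: v=65, gcd(2,65)=1 -> changes
  Option D: v=36, gcd(2,36)=2 -> preserves
  Option E: v=47, gcd(2,47)=1 -> changes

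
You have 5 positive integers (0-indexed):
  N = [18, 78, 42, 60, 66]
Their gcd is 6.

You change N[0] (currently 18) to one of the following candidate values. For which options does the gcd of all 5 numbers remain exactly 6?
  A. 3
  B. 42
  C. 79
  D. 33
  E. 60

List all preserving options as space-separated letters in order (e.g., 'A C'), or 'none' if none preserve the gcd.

Old gcd = 6; gcd of others (without N[0]) = 6
New gcd for candidate v: gcd(6, v). Preserves old gcd iff gcd(6, v) = 6.
  Option A: v=3, gcd(6,3)=3 -> changes
  Option B: v=42, gcd(6,42)=6 -> preserves
  Option C: v=79, gcd(6,79)=1 -> changes
  Option D: v=33, gcd(6,33)=3 -> changes
  Option E: v=60, gcd(6,60)=6 -> preserves

Answer: B E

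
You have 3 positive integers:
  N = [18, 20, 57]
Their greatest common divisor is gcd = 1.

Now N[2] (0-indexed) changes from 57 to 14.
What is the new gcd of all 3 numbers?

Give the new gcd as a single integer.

Numbers: [18, 20, 57], gcd = 1
Change: index 2, 57 -> 14
gcd of the OTHER numbers (without index 2): gcd([18, 20]) = 2
New gcd = gcd(g_others, new_val) = gcd(2, 14) = 2

Answer: 2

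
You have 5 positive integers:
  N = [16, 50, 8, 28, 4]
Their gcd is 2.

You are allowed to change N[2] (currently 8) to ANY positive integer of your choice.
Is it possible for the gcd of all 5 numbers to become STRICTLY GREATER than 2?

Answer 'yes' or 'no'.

Answer: no

Derivation:
Current gcd = 2
gcd of all OTHER numbers (without N[2]=8): gcd([16, 50, 28, 4]) = 2
The new gcd after any change is gcd(2, new_value).
This can be at most 2.
Since 2 = old gcd 2, the gcd can only stay the same or decrease.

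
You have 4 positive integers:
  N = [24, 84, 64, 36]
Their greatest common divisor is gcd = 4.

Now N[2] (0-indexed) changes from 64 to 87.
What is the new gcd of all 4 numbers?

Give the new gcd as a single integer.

Answer: 3

Derivation:
Numbers: [24, 84, 64, 36], gcd = 4
Change: index 2, 64 -> 87
gcd of the OTHER numbers (without index 2): gcd([24, 84, 36]) = 12
New gcd = gcd(g_others, new_val) = gcd(12, 87) = 3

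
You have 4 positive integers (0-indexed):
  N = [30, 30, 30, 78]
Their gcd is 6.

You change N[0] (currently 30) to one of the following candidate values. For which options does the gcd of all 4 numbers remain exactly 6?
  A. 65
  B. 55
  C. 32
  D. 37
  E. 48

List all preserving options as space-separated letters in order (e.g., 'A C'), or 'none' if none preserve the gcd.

Answer: E

Derivation:
Old gcd = 6; gcd of others (without N[0]) = 6
New gcd for candidate v: gcd(6, v). Preserves old gcd iff gcd(6, v) = 6.
  Option A: v=65, gcd(6,65)=1 -> changes
  Option B: v=55, gcd(6,55)=1 -> changes
  Option C: v=32, gcd(6,32)=2 -> changes
  Option D: v=37, gcd(6,37)=1 -> changes
  Option E: v=48, gcd(6,48)=6 -> preserves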